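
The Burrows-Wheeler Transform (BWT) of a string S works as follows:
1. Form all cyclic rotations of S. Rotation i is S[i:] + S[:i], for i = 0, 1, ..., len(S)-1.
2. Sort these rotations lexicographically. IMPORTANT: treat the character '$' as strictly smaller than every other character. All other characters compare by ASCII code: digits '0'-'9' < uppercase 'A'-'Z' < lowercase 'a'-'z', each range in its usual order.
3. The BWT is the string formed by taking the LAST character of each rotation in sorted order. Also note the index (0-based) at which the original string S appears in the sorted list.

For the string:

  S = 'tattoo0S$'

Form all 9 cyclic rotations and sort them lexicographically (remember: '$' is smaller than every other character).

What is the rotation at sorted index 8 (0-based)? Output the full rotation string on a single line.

All 9 rotations (rotation i = S[i:]+S[:i]):
  rot[0] = tattoo0S$
  rot[1] = attoo0S$t
  rot[2] = ttoo0S$ta
  rot[3] = too0S$tat
  rot[4] = oo0S$tatt
  rot[5] = o0S$tatto
  rot[6] = 0S$tattoo
  rot[7] = S$tattoo0
  rot[8] = $tattoo0S
Sorted (with $ < everything):
  sorted[0] = $tattoo0S
  sorted[1] = 0S$tattoo
  sorted[2] = S$tattoo0
  sorted[3] = attoo0S$t
  sorted[4] = o0S$tatto
  sorted[5] = oo0S$tatt
  sorted[6] = tattoo0S$
  sorted[7] = too0S$tat
  sorted[8] = ttoo0S$ta
sorted[8] = ttoo0S$ta

Answer: ttoo0S$ta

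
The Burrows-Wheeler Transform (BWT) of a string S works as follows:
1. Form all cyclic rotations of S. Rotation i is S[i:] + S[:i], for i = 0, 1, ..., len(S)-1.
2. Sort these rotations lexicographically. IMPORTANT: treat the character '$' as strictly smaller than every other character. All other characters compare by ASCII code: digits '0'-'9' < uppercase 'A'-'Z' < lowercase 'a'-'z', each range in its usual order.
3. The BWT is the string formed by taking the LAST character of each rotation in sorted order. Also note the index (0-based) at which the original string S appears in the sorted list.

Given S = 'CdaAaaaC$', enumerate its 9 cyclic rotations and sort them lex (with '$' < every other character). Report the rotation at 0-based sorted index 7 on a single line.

All 9 rotations (rotation i = S[i:]+S[:i]):
  rot[0] = CdaAaaaC$
  rot[1] = daAaaaC$C
  rot[2] = aAaaaC$Cd
  rot[3] = AaaaC$Cda
  rot[4] = aaaC$CdaA
  rot[5] = aaC$CdaAa
  rot[6] = aC$CdaAaa
  rot[7] = C$CdaAaaa
  rot[8] = $CdaAaaaC
Sorted (with $ < everything):
  sorted[0] = $CdaAaaaC
  sorted[1] = AaaaC$Cda
  sorted[2] = C$CdaAaaa
  sorted[3] = CdaAaaaC$
  sorted[4] = aAaaaC$Cd
  sorted[5] = aC$CdaAaa
  sorted[6] = aaC$CdaAa
  sorted[7] = aaaC$CdaA
  sorted[8] = daAaaaC$C
sorted[7] = aaaC$CdaA

Answer: aaaC$CdaA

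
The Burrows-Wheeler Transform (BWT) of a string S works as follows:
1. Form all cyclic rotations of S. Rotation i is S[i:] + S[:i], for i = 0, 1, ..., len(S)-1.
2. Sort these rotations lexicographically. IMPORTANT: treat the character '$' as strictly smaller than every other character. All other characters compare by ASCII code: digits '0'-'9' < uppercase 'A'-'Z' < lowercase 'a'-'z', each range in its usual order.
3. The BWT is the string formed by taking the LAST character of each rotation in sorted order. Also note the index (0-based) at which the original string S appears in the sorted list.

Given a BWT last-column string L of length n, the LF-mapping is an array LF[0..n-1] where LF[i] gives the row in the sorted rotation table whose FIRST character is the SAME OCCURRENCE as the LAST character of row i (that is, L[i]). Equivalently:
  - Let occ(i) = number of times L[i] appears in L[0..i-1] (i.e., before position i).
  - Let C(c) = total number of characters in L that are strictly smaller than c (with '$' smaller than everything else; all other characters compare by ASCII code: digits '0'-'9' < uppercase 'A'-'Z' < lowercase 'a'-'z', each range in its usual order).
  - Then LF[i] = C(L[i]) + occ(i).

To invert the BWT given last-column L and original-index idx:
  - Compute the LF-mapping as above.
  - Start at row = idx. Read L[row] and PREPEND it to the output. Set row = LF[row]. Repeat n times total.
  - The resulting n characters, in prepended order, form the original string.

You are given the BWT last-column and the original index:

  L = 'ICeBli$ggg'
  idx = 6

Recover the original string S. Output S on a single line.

LF mapping: 3 2 4 1 9 8 0 5 6 7
Walk LF starting at row 6, prepending L[row]:
  step 1: row=6, L[6]='$', prepend. Next row=LF[6]=0
  step 2: row=0, L[0]='I', prepend. Next row=LF[0]=3
  step 3: row=3, L[3]='B', prepend. Next row=LF[3]=1
  step 4: row=1, L[1]='C', prepend. Next row=LF[1]=2
  step 5: row=2, L[2]='e', prepend. Next row=LF[2]=4
  step 6: row=4, L[4]='l', prepend. Next row=LF[4]=9
  step 7: row=9, L[9]='g', prepend. Next row=LF[9]=7
  step 8: row=7, L[7]='g', prepend. Next row=LF[7]=5
  step 9: row=5, L[5]='i', prepend. Next row=LF[5]=8
  step 10: row=8, L[8]='g', prepend. Next row=LF[8]=6
Reversed output: giggleCBI$

Answer: giggleCBI$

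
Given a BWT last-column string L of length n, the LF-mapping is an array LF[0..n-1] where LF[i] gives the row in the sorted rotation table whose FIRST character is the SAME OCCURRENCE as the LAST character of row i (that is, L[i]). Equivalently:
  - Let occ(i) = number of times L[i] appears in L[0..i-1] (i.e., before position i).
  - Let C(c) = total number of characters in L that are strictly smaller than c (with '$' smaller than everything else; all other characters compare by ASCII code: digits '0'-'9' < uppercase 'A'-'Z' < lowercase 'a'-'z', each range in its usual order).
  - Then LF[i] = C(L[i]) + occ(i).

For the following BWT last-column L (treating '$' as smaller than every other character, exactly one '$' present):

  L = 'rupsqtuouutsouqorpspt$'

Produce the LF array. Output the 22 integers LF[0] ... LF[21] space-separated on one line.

Char counts: '$':1, 'o':3, 'p':3, 'q':2, 'r':2, 's':3, 't':3, 'u':5
C (first-col start): C('$')=0, C('o')=1, C('p')=4, C('q')=7, C('r')=9, C('s')=11, C('t')=14, C('u')=17
L[0]='r': occ=0, LF[0]=C('r')+0=9+0=9
L[1]='u': occ=0, LF[1]=C('u')+0=17+0=17
L[2]='p': occ=0, LF[2]=C('p')+0=4+0=4
L[3]='s': occ=0, LF[3]=C('s')+0=11+0=11
L[4]='q': occ=0, LF[4]=C('q')+0=7+0=7
L[5]='t': occ=0, LF[5]=C('t')+0=14+0=14
L[6]='u': occ=1, LF[6]=C('u')+1=17+1=18
L[7]='o': occ=0, LF[7]=C('o')+0=1+0=1
L[8]='u': occ=2, LF[8]=C('u')+2=17+2=19
L[9]='u': occ=3, LF[9]=C('u')+3=17+3=20
L[10]='t': occ=1, LF[10]=C('t')+1=14+1=15
L[11]='s': occ=1, LF[11]=C('s')+1=11+1=12
L[12]='o': occ=1, LF[12]=C('o')+1=1+1=2
L[13]='u': occ=4, LF[13]=C('u')+4=17+4=21
L[14]='q': occ=1, LF[14]=C('q')+1=7+1=8
L[15]='o': occ=2, LF[15]=C('o')+2=1+2=3
L[16]='r': occ=1, LF[16]=C('r')+1=9+1=10
L[17]='p': occ=1, LF[17]=C('p')+1=4+1=5
L[18]='s': occ=2, LF[18]=C('s')+2=11+2=13
L[19]='p': occ=2, LF[19]=C('p')+2=4+2=6
L[20]='t': occ=2, LF[20]=C('t')+2=14+2=16
L[21]='$': occ=0, LF[21]=C('$')+0=0+0=0

Answer: 9 17 4 11 7 14 18 1 19 20 15 12 2 21 8 3 10 5 13 6 16 0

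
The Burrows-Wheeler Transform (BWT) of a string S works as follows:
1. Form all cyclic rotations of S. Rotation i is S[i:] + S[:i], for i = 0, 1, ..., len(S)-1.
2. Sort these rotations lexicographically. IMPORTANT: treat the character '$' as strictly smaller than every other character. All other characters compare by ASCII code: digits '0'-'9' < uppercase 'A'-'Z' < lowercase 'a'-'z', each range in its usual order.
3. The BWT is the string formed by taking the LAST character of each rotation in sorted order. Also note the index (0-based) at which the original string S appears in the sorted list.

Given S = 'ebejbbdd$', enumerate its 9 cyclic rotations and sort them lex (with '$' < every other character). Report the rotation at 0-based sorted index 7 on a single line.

All 9 rotations (rotation i = S[i:]+S[:i]):
  rot[0] = ebejbbdd$
  rot[1] = bejbbdd$e
  rot[2] = ejbbdd$eb
  rot[3] = jbbdd$ebe
  rot[4] = bbdd$ebej
  rot[5] = bdd$ebejb
  rot[6] = dd$ebejbb
  rot[7] = d$ebejbbd
  rot[8] = $ebejbbdd
Sorted (with $ < everything):
  sorted[0] = $ebejbbdd
  sorted[1] = bbdd$ebej
  sorted[2] = bdd$ebejb
  sorted[3] = bejbbdd$e
  sorted[4] = d$ebejbbd
  sorted[5] = dd$ebejbb
  sorted[6] = ebejbbdd$
  sorted[7] = ejbbdd$eb
  sorted[8] = jbbdd$ebe
sorted[7] = ejbbdd$eb

Answer: ejbbdd$eb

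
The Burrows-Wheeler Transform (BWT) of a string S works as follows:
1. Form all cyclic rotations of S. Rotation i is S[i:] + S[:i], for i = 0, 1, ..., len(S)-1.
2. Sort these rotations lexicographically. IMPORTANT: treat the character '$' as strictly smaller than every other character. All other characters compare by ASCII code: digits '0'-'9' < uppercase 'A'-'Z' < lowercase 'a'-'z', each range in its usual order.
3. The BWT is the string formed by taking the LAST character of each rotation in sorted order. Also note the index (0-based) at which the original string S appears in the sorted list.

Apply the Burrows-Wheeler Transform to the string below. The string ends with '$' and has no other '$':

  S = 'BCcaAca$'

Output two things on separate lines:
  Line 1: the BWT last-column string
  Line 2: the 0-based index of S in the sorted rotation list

All 8 rotations (rotation i = S[i:]+S[:i]):
  rot[0] = BCcaAca$
  rot[1] = CcaAca$B
  rot[2] = caAca$BC
  rot[3] = aAca$BCc
  rot[4] = Aca$BCca
  rot[5] = ca$BCcaA
  rot[6] = a$BCcaAc
  rot[7] = $BCcaAca
Sorted (with $ < everything):
  sorted[0] = $BCcaAca  (last char: 'a')
  sorted[1] = Aca$BCca  (last char: 'a')
  sorted[2] = BCcaAca$  (last char: '$')
  sorted[3] = CcaAca$B  (last char: 'B')
  sorted[4] = a$BCcaAc  (last char: 'c')
  sorted[5] = aAca$BCc  (last char: 'c')
  sorted[6] = ca$BCcaA  (last char: 'A')
  sorted[7] = caAca$BC  (last char: 'C')
Last column: aa$BccAC
Original string S is at sorted index 2

Answer: aa$BccAC
2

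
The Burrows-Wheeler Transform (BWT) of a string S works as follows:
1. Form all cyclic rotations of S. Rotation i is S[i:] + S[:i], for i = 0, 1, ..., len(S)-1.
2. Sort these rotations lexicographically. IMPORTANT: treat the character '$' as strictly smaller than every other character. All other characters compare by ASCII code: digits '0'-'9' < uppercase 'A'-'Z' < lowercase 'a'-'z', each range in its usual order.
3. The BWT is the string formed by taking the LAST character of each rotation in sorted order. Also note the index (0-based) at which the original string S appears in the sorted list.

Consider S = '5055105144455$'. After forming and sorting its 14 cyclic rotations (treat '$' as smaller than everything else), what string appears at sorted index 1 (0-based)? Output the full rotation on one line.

All 14 rotations (rotation i = S[i:]+S[:i]):
  rot[0] = 5055105144455$
  rot[1] = 055105144455$5
  rot[2] = 55105144455$50
  rot[3] = 5105144455$505
  rot[4] = 105144455$5055
  rot[5] = 05144455$50551
  rot[6] = 5144455$505510
  rot[7] = 144455$5055105
  rot[8] = 44455$50551051
  rot[9] = 4455$505510514
  rot[10] = 455$5055105144
  rot[11] = 55$50551051444
  rot[12] = 5$505510514445
  rot[13] = $5055105144455
Sorted (with $ < everything):
  sorted[0] = $5055105144455
  sorted[1] = 05144455$50551
  sorted[2] = 055105144455$5
  sorted[3] = 105144455$5055
  sorted[4] = 144455$5055105
  sorted[5] = 44455$50551051
  sorted[6] = 4455$505510514
  sorted[7] = 455$5055105144
  sorted[8] = 5$505510514445
  sorted[9] = 5055105144455$
  sorted[10] = 5105144455$505
  sorted[11] = 5144455$505510
  sorted[12] = 55$50551051444
  sorted[13] = 55105144455$50
sorted[1] = 05144455$50551

Answer: 05144455$50551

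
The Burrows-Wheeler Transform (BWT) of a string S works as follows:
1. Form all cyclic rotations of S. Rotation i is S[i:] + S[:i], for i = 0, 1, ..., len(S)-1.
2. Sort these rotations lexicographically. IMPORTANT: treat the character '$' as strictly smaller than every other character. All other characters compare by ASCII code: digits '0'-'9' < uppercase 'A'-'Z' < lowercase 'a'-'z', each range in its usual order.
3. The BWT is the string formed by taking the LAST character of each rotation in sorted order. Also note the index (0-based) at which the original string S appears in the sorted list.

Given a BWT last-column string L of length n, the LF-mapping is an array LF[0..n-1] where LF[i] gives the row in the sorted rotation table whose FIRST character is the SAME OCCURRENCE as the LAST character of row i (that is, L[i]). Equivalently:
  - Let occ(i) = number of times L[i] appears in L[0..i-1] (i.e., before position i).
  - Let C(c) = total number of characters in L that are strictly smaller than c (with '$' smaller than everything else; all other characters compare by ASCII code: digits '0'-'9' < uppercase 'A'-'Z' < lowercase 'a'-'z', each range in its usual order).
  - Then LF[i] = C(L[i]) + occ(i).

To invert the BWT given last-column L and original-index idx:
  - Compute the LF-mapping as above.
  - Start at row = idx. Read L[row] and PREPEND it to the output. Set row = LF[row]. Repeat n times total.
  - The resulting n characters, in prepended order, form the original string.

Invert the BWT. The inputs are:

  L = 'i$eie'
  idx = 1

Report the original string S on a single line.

Answer: eeii$

Derivation:
LF mapping: 3 0 1 4 2
Walk LF starting at row 1, prepending L[row]:
  step 1: row=1, L[1]='$', prepend. Next row=LF[1]=0
  step 2: row=0, L[0]='i', prepend. Next row=LF[0]=3
  step 3: row=3, L[3]='i', prepend. Next row=LF[3]=4
  step 4: row=4, L[4]='e', prepend. Next row=LF[4]=2
  step 5: row=2, L[2]='e', prepend. Next row=LF[2]=1
Reversed output: eeii$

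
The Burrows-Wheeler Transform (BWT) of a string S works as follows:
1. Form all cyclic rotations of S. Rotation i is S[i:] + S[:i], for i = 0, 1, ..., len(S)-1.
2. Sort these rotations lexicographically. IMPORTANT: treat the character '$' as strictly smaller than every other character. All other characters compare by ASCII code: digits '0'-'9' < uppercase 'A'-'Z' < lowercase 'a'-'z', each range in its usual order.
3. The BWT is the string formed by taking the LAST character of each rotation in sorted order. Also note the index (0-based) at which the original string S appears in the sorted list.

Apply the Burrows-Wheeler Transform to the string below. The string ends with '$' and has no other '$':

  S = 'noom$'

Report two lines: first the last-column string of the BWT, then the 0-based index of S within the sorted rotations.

Answer: mo$on
2

Derivation:
All 5 rotations (rotation i = S[i:]+S[:i]):
  rot[0] = noom$
  rot[1] = oom$n
  rot[2] = om$no
  rot[3] = m$noo
  rot[4] = $noom
Sorted (with $ < everything):
  sorted[0] = $noom  (last char: 'm')
  sorted[1] = m$noo  (last char: 'o')
  sorted[2] = noom$  (last char: '$')
  sorted[3] = om$no  (last char: 'o')
  sorted[4] = oom$n  (last char: 'n')
Last column: mo$on
Original string S is at sorted index 2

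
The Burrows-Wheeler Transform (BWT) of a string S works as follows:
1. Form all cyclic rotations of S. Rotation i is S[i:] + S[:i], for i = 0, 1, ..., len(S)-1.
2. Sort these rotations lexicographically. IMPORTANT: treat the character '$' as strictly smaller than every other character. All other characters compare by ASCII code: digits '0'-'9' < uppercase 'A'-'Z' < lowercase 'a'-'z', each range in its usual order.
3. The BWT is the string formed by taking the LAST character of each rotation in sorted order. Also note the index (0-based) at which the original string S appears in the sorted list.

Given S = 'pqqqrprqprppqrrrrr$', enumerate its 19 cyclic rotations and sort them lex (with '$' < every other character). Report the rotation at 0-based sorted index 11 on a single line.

Answer: r$pqqqrprqprppqrrrr

Derivation:
All 19 rotations (rotation i = S[i:]+S[:i]):
  rot[0] = pqqqrprqprppqrrrrr$
  rot[1] = qqqrprqprppqrrrrr$p
  rot[2] = qqrprqprppqrrrrr$pq
  rot[3] = qrprqprppqrrrrr$pqq
  rot[4] = rprqprppqrrrrr$pqqq
  rot[5] = prqprppqrrrrr$pqqqr
  rot[6] = rqprppqrrrrr$pqqqrp
  rot[7] = qprppqrrrrr$pqqqrpr
  rot[8] = prppqrrrrr$pqqqrprq
  rot[9] = rppqrrrrr$pqqqrprqp
  rot[10] = ppqrrrrr$pqqqrprqpr
  rot[11] = pqrrrrr$pqqqrprqprp
  rot[12] = qrrrrr$pqqqrprqprpp
  rot[13] = rrrrr$pqqqrprqprppq
  rot[14] = rrrr$pqqqrprqprppqr
  rot[15] = rrr$pqqqrprqprppqrr
  rot[16] = rr$pqqqrprqprppqrrr
  rot[17] = r$pqqqrprqprppqrrrr
  rot[18] = $pqqqrprqprppqrrrrr
Sorted (with $ < everything):
  sorted[0] = $pqqqrprqprppqrrrrr
  sorted[1] = ppqrrrrr$pqqqrprqpr
  sorted[2] = pqqqrprqprppqrrrrr$
  sorted[3] = pqrrrrr$pqqqrprqprp
  sorted[4] = prppqrrrrr$pqqqrprq
  sorted[5] = prqprppqrrrrr$pqqqr
  sorted[6] = qprppqrrrrr$pqqqrpr
  sorted[7] = qqqrprqprppqrrrrr$p
  sorted[8] = qqrprqprppqrrrrr$pq
  sorted[9] = qrprqprppqrrrrr$pqq
  sorted[10] = qrrrrr$pqqqrprqprpp
  sorted[11] = r$pqqqrprqprppqrrrr
  sorted[12] = rppqrrrrr$pqqqrprqp
  sorted[13] = rprqprppqrrrrr$pqqq
  sorted[14] = rqprppqrrrrr$pqqqrp
  sorted[15] = rr$pqqqrprqprppqrrr
  sorted[16] = rrr$pqqqrprqprppqrr
  sorted[17] = rrrr$pqqqrprqprppqr
  sorted[18] = rrrrr$pqqqrprqprppq
sorted[11] = r$pqqqrprqprppqrrrr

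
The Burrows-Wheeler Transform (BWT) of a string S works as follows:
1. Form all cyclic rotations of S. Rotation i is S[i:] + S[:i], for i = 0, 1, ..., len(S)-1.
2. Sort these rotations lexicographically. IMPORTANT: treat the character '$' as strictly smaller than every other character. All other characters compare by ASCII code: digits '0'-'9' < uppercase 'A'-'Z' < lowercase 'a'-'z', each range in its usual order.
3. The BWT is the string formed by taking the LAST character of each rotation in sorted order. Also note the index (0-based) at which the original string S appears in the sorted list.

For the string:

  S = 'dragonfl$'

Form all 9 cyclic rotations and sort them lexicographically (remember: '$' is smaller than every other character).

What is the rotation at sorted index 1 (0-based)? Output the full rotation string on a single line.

All 9 rotations (rotation i = S[i:]+S[:i]):
  rot[0] = dragonfl$
  rot[1] = ragonfl$d
  rot[2] = agonfl$dr
  rot[3] = gonfl$dra
  rot[4] = onfl$drag
  rot[5] = nfl$drago
  rot[6] = fl$dragon
  rot[7] = l$dragonf
  rot[8] = $dragonfl
Sorted (with $ < everything):
  sorted[0] = $dragonfl
  sorted[1] = agonfl$dr
  sorted[2] = dragonfl$
  sorted[3] = fl$dragon
  sorted[4] = gonfl$dra
  sorted[5] = l$dragonf
  sorted[6] = nfl$drago
  sorted[7] = onfl$drag
  sorted[8] = ragonfl$d
sorted[1] = agonfl$dr

Answer: agonfl$dr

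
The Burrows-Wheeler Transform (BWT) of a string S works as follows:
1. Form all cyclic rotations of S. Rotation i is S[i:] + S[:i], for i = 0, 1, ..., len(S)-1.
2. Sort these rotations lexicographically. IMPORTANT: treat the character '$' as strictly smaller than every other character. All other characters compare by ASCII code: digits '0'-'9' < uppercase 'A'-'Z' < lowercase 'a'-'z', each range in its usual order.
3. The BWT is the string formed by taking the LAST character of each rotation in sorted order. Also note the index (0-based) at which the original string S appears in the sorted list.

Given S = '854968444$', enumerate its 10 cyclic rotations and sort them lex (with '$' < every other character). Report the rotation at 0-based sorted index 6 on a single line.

All 10 rotations (rotation i = S[i:]+S[:i]):
  rot[0] = 854968444$
  rot[1] = 54968444$8
  rot[2] = 4968444$85
  rot[3] = 968444$854
  rot[4] = 68444$8549
  rot[5] = 8444$85496
  rot[6] = 444$854968
  rot[7] = 44$8549684
  rot[8] = 4$85496844
  rot[9] = $854968444
Sorted (with $ < everything):
  sorted[0] = $854968444
  sorted[1] = 4$85496844
  sorted[2] = 44$8549684
  sorted[3] = 444$854968
  sorted[4] = 4968444$85
  sorted[5] = 54968444$8
  sorted[6] = 68444$8549
  sorted[7] = 8444$85496
  sorted[8] = 854968444$
  sorted[9] = 968444$854
sorted[6] = 68444$8549

Answer: 68444$8549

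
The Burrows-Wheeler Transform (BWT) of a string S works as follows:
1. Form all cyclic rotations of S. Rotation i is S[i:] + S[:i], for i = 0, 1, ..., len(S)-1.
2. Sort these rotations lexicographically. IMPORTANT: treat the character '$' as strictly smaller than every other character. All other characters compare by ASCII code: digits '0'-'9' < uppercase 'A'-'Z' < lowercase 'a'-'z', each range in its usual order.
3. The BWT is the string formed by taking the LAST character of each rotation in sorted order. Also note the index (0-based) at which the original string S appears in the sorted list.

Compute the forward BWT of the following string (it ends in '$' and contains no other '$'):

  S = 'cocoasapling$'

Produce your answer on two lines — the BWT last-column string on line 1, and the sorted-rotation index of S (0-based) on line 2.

All 13 rotations (rotation i = S[i:]+S[:i]):
  rot[0] = cocoasapling$
  rot[1] = ocoasapling$c
  rot[2] = coasapling$co
  rot[3] = oasapling$coc
  rot[4] = asapling$coco
  rot[5] = sapling$cocoa
  rot[6] = apling$cocoas
  rot[7] = pling$cocoasa
  rot[8] = ling$cocoasap
  rot[9] = ing$cocoasapl
  rot[10] = ng$cocoasapli
  rot[11] = g$cocoasaplin
  rot[12] = $cocoasapling
Sorted (with $ < everything):
  sorted[0] = $cocoasapling  (last char: 'g')
  sorted[1] = apling$cocoas  (last char: 's')
  sorted[2] = asapling$coco  (last char: 'o')
  sorted[3] = coasapling$co  (last char: 'o')
  sorted[4] = cocoasapling$  (last char: '$')
  sorted[5] = g$cocoasaplin  (last char: 'n')
  sorted[6] = ing$cocoasapl  (last char: 'l')
  sorted[7] = ling$cocoasap  (last char: 'p')
  sorted[8] = ng$cocoasapli  (last char: 'i')
  sorted[9] = oasapling$coc  (last char: 'c')
  sorted[10] = ocoasapling$c  (last char: 'c')
  sorted[11] = pling$cocoasa  (last char: 'a')
  sorted[12] = sapling$cocoa  (last char: 'a')
Last column: gsoo$nlpiccaa
Original string S is at sorted index 4

Answer: gsoo$nlpiccaa
4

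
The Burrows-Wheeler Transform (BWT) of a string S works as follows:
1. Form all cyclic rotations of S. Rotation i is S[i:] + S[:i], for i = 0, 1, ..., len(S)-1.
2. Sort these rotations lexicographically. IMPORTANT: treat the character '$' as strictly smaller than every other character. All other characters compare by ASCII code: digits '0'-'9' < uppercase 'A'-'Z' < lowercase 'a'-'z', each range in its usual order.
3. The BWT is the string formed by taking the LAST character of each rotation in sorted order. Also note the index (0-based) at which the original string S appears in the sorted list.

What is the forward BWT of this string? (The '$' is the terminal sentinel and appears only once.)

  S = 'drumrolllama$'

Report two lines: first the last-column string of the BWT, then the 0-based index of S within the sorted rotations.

Answer: aml$lloaurmdr
3

Derivation:
All 13 rotations (rotation i = S[i:]+S[:i]):
  rot[0] = drumrolllama$
  rot[1] = rumrolllama$d
  rot[2] = umrolllama$dr
  rot[3] = mrolllama$dru
  rot[4] = rolllama$drum
  rot[5] = olllama$drumr
  rot[6] = lllama$drumro
  rot[7] = llama$drumrol
  rot[8] = lama$drumroll
  rot[9] = ama$drumrolll
  rot[10] = ma$drumrollla
  rot[11] = a$drumrolllam
  rot[12] = $drumrolllama
Sorted (with $ < everything):
  sorted[0] = $drumrolllama  (last char: 'a')
  sorted[1] = a$drumrolllam  (last char: 'm')
  sorted[2] = ama$drumrolll  (last char: 'l')
  sorted[3] = drumrolllama$  (last char: '$')
  sorted[4] = lama$drumroll  (last char: 'l')
  sorted[5] = llama$drumrol  (last char: 'l')
  sorted[6] = lllama$drumro  (last char: 'o')
  sorted[7] = ma$drumrollla  (last char: 'a')
  sorted[8] = mrolllama$dru  (last char: 'u')
  sorted[9] = olllama$drumr  (last char: 'r')
  sorted[10] = rolllama$drum  (last char: 'm')
  sorted[11] = rumrolllama$d  (last char: 'd')
  sorted[12] = umrolllama$dr  (last char: 'r')
Last column: aml$lloaurmdr
Original string S is at sorted index 3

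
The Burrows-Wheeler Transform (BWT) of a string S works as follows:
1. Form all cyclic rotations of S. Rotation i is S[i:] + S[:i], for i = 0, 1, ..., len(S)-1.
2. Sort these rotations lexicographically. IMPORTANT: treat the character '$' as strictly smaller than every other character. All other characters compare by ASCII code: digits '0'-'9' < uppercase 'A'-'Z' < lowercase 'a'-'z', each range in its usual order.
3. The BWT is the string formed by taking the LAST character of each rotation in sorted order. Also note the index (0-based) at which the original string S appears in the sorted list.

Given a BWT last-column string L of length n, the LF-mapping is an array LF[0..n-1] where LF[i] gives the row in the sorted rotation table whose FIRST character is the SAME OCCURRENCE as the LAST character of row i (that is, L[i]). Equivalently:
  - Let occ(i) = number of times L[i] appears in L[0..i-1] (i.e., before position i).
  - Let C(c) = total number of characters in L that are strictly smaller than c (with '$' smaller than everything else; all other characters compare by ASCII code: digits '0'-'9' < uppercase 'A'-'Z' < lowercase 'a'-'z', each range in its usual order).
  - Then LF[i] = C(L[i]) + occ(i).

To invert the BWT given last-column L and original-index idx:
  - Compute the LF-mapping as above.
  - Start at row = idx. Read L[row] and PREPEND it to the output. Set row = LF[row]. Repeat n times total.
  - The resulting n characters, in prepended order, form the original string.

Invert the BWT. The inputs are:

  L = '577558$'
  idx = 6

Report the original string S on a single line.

Answer: 875575$

Derivation:
LF mapping: 1 4 5 2 3 6 0
Walk LF starting at row 6, prepending L[row]:
  step 1: row=6, L[6]='$', prepend. Next row=LF[6]=0
  step 2: row=0, L[0]='5', prepend. Next row=LF[0]=1
  step 3: row=1, L[1]='7', prepend. Next row=LF[1]=4
  step 4: row=4, L[4]='5', prepend. Next row=LF[4]=3
  step 5: row=3, L[3]='5', prepend. Next row=LF[3]=2
  step 6: row=2, L[2]='7', prepend. Next row=LF[2]=5
  step 7: row=5, L[5]='8', prepend. Next row=LF[5]=6
Reversed output: 875575$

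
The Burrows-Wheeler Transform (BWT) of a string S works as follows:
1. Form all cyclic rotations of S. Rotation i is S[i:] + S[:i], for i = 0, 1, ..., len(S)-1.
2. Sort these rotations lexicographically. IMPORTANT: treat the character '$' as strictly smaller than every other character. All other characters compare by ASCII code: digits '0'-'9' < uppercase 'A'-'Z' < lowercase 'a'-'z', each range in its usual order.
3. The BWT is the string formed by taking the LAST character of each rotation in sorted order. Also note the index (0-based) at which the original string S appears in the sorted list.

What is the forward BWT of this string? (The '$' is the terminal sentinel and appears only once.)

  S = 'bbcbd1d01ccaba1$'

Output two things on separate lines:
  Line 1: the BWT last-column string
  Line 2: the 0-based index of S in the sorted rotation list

Answer: 1da0dbca$bccb11b
8

Derivation:
All 16 rotations (rotation i = S[i:]+S[:i]):
  rot[0] = bbcbd1d01ccaba1$
  rot[1] = bcbd1d01ccaba1$b
  rot[2] = cbd1d01ccaba1$bb
  rot[3] = bd1d01ccaba1$bbc
  rot[4] = d1d01ccaba1$bbcb
  rot[5] = 1d01ccaba1$bbcbd
  rot[6] = d01ccaba1$bbcbd1
  rot[7] = 01ccaba1$bbcbd1d
  rot[8] = 1ccaba1$bbcbd1d0
  rot[9] = ccaba1$bbcbd1d01
  rot[10] = caba1$bbcbd1d01c
  rot[11] = aba1$bbcbd1d01cc
  rot[12] = ba1$bbcbd1d01cca
  rot[13] = a1$bbcbd1d01ccab
  rot[14] = 1$bbcbd1d01ccaba
  rot[15] = $bbcbd1d01ccaba1
Sorted (with $ < everything):
  sorted[0] = $bbcbd1d01ccaba1  (last char: '1')
  sorted[1] = 01ccaba1$bbcbd1d  (last char: 'd')
  sorted[2] = 1$bbcbd1d01ccaba  (last char: 'a')
  sorted[3] = 1ccaba1$bbcbd1d0  (last char: '0')
  sorted[4] = 1d01ccaba1$bbcbd  (last char: 'd')
  sorted[5] = a1$bbcbd1d01ccab  (last char: 'b')
  sorted[6] = aba1$bbcbd1d01cc  (last char: 'c')
  sorted[7] = ba1$bbcbd1d01cca  (last char: 'a')
  sorted[8] = bbcbd1d01ccaba1$  (last char: '$')
  sorted[9] = bcbd1d01ccaba1$b  (last char: 'b')
  sorted[10] = bd1d01ccaba1$bbc  (last char: 'c')
  sorted[11] = caba1$bbcbd1d01c  (last char: 'c')
  sorted[12] = cbd1d01ccaba1$bb  (last char: 'b')
  sorted[13] = ccaba1$bbcbd1d01  (last char: '1')
  sorted[14] = d01ccaba1$bbcbd1  (last char: '1')
  sorted[15] = d1d01ccaba1$bbcb  (last char: 'b')
Last column: 1da0dbca$bccb11b
Original string S is at sorted index 8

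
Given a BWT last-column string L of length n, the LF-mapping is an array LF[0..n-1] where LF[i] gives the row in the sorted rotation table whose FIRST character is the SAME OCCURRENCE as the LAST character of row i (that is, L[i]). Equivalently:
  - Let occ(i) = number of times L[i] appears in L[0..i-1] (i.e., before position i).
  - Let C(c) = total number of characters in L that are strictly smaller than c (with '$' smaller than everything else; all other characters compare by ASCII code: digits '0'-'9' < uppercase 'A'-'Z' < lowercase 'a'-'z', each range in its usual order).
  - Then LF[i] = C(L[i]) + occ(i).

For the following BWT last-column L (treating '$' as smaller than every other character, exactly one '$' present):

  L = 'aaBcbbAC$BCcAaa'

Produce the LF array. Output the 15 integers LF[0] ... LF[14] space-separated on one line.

Answer: 7 8 3 13 11 12 1 5 0 4 6 14 2 9 10

Derivation:
Char counts: '$':1, 'A':2, 'B':2, 'C':2, 'a':4, 'b':2, 'c':2
C (first-col start): C('$')=0, C('A')=1, C('B')=3, C('C')=5, C('a')=7, C('b')=11, C('c')=13
L[0]='a': occ=0, LF[0]=C('a')+0=7+0=7
L[1]='a': occ=1, LF[1]=C('a')+1=7+1=8
L[2]='B': occ=0, LF[2]=C('B')+0=3+0=3
L[3]='c': occ=0, LF[3]=C('c')+0=13+0=13
L[4]='b': occ=0, LF[4]=C('b')+0=11+0=11
L[5]='b': occ=1, LF[5]=C('b')+1=11+1=12
L[6]='A': occ=0, LF[6]=C('A')+0=1+0=1
L[7]='C': occ=0, LF[7]=C('C')+0=5+0=5
L[8]='$': occ=0, LF[8]=C('$')+0=0+0=0
L[9]='B': occ=1, LF[9]=C('B')+1=3+1=4
L[10]='C': occ=1, LF[10]=C('C')+1=5+1=6
L[11]='c': occ=1, LF[11]=C('c')+1=13+1=14
L[12]='A': occ=1, LF[12]=C('A')+1=1+1=2
L[13]='a': occ=2, LF[13]=C('a')+2=7+2=9
L[14]='a': occ=3, LF[14]=C('a')+3=7+3=10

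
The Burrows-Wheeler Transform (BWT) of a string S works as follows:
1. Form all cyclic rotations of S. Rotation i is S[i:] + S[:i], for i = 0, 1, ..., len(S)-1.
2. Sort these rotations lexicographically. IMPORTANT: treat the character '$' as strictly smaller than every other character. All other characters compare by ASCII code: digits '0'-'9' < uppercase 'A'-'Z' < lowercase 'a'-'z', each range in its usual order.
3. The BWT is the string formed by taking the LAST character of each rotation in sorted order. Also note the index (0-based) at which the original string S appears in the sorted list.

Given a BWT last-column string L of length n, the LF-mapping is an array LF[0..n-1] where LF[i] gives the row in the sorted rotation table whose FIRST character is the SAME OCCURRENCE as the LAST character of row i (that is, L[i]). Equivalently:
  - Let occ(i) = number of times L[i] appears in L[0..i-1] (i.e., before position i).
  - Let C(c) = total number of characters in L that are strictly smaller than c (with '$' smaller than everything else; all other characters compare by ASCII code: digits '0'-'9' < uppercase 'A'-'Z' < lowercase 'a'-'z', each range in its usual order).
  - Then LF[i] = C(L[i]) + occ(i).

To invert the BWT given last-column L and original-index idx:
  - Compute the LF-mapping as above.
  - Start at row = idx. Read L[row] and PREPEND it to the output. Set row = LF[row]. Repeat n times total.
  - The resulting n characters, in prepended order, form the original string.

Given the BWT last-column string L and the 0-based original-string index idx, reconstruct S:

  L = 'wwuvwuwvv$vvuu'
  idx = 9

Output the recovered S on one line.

LF mapping: 10 11 1 5 12 2 13 6 7 0 8 9 3 4
Walk LF starting at row 9, prepending L[row]:
  step 1: row=9, L[9]='$', prepend. Next row=LF[9]=0
  step 2: row=0, L[0]='w', prepend. Next row=LF[0]=10
  step 3: row=10, L[10]='v', prepend. Next row=LF[10]=8
  step 4: row=8, L[8]='v', prepend. Next row=LF[8]=7
  step 5: row=7, L[7]='v', prepend. Next row=LF[7]=6
  step 6: row=6, L[6]='w', prepend. Next row=LF[6]=13
  step 7: row=13, L[13]='u', prepend. Next row=LF[13]=4
  step 8: row=4, L[4]='w', prepend. Next row=LF[4]=12
  step 9: row=12, L[12]='u', prepend. Next row=LF[12]=3
  step 10: row=3, L[3]='v', prepend. Next row=LF[3]=5
  step 11: row=5, L[5]='u', prepend. Next row=LF[5]=2
  step 12: row=2, L[2]='u', prepend. Next row=LF[2]=1
  step 13: row=1, L[1]='w', prepend. Next row=LF[1]=11
  step 14: row=11, L[11]='v', prepend. Next row=LF[11]=9
Reversed output: vwuuvuwuwvvvw$

Answer: vwuuvuwuwvvvw$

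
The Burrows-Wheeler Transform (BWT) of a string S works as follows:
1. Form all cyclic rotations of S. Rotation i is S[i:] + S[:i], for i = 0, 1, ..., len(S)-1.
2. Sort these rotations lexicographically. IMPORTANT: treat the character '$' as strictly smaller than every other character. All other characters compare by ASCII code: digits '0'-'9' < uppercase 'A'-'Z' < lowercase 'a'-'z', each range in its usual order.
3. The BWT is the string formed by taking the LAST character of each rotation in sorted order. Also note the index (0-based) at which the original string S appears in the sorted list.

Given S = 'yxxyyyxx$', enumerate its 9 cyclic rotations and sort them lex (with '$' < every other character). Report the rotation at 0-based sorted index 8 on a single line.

All 9 rotations (rotation i = S[i:]+S[:i]):
  rot[0] = yxxyyyxx$
  rot[1] = xxyyyxx$y
  rot[2] = xyyyxx$yx
  rot[3] = yyyxx$yxx
  rot[4] = yyxx$yxxy
  rot[5] = yxx$yxxyy
  rot[6] = xx$yxxyyy
  rot[7] = x$yxxyyyx
  rot[8] = $yxxyyyxx
Sorted (with $ < everything):
  sorted[0] = $yxxyyyxx
  sorted[1] = x$yxxyyyx
  sorted[2] = xx$yxxyyy
  sorted[3] = xxyyyxx$y
  sorted[4] = xyyyxx$yx
  sorted[5] = yxx$yxxyy
  sorted[6] = yxxyyyxx$
  sorted[7] = yyxx$yxxy
  sorted[8] = yyyxx$yxx
sorted[8] = yyyxx$yxx

Answer: yyyxx$yxx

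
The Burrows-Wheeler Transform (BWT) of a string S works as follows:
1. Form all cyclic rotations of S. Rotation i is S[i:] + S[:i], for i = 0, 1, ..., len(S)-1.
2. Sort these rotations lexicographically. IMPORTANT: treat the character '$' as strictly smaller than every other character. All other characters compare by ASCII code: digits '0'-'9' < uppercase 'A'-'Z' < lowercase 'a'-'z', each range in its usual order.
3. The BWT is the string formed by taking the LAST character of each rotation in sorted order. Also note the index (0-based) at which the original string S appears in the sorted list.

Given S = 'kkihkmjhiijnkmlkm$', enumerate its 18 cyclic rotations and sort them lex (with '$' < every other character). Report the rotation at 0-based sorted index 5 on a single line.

All 18 rotations (rotation i = S[i:]+S[:i]):
  rot[0] = kkihkmjhiijnkmlkm$
  rot[1] = kihkmjhiijnkmlkm$k
  rot[2] = ihkmjhiijnkmlkm$kk
  rot[3] = hkmjhiijnkmlkm$kki
  rot[4] = kmjhiijnkmlkm$kkih
  rot[5] = mjhiijnkmlkm$kkihk
  rot[6] = jhiijnkmlkm$kkihkm
  rot[7] = hiijnkmlkm$kkihkmj
  rot[8] = iijnkmlkm$kkihkmjh
  rot[9] = ijnkmlkm$kkihkmjhi
  rot[10] = jnkmlkm$kkihkmjhii
  rot[11] = nkmlkm$kkihkmjhiij
  rot[12] = kmlkm$kkihkmjhiijn
  rot[13] = mlkm$kkihkmjhiijnk
  rot[14] = lkm$kkihkmjhiijnkm
  rot[15] = km$kkihkmjhiijnkml
  rot[16] = m$kkihkmjhiijnkmlk
  rot[17] = $kkihkmjhiijnkmlkm
Sorted (with $ < everything):
  sorted[0] = $kkihkmjhiijnkmlkm
  sorted[1] = hiijnkmlkm$kkihkmj
  sorted[2] = hkmjhiijnkmlkm$kki
  sorted[3] = ihkmjhiijnkmlkm$kk
  sorted[4] = iijnkmlkm$kkihkmjh
  sorted[5] = ijnkmlkm$kkihkmjhi
  sorted[6] = jhiijnkmlkm$kkihkm
  sorted[7] = jnkmlkm$kkihkmjhii
  sorted[8] = kihkmjhiijnkmlkm$k
  sorted[9] = kkihkmjhiijnkmlkm$
  sorted[10] = km$kkihkmjhiijnkml
  sorted[11] = kmjhiijnkmlkm$kkih
  sorted[12] = kmlkm$kkihkmjhiijn
  sorted[13] = lkm$kkihkmjhiijnkm
  sorted[14] = m$kkihkmjhiijnkmlk
  sorted[15] = mjhiijnkmlkm$kkihk
  sorted[16] = mlkm$kkihkmjhiijnk
  sorted[17] = nkmlkm$kkihkmjhiij
sorted[5] = ijnkmlkm$kkihkmjhi

Answer: ijnkmlkm$kkihkmjhi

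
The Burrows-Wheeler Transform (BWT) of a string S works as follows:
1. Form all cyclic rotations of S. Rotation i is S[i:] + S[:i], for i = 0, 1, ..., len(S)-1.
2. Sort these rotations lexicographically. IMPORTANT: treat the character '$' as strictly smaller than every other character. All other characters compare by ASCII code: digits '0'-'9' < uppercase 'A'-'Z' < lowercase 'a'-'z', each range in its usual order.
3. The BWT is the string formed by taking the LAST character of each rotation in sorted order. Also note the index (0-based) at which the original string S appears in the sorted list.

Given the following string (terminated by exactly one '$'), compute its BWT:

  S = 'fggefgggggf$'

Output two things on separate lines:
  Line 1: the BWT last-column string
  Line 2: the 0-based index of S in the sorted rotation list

All 12 rotations (rotation i = S[i:]+S[:i]):
  rot[0] = fggefgggggf$
  rot[1] = ggefgggggf$f
  rot[2] = gefgggggf$fg
  rot[3] = efgggggf$fgg
  rot[4] = fgggggf$fgge
  rot[5] = gggggf$fggef
  rot[6] = ggggf$fggefg
  rot[7] = gggf$fggefgg
  rot[8] = ggf$fggefggg
  rot[9] = gf$fggefgggg
  rot[10] = f$fggefggggg
  rot[11] = $fggefgggggf
Sorted (with $ < everything):
  sorted[0] = $fggefgggggf  (last char: 'f')
  sorted[1] = efgggggf$fgg  (last char: 'g')
  sorted[2] = f$fggefggggg  (last char: 'g')
  sorted[3] = fggefgggggf$  (last char: '$')
  sorted[4] = fgggggf$fgge  (last char: 'e')
  sorted[5] = gefgggggf$fg  (last char: 'g')
  sorted[6] = gf$fggefgggg  (last char: 'g')
  sorted[7] = ggefgggggf$f  (last char: 'f')
  sorted[8] = ggf$fggefggg  (last char: 'g')
  sorted[9] = gggf$fggefgg  (last char: 'g')
  sorted[10] = ggggf$fggefg  (last char: 'g')
  sorted[11] = gggggf$fggef  (last char: 'f')
Last column: fgg$eggfgggf
Original string S is at sorted index 3

Answer: fgg$eggfgggf
3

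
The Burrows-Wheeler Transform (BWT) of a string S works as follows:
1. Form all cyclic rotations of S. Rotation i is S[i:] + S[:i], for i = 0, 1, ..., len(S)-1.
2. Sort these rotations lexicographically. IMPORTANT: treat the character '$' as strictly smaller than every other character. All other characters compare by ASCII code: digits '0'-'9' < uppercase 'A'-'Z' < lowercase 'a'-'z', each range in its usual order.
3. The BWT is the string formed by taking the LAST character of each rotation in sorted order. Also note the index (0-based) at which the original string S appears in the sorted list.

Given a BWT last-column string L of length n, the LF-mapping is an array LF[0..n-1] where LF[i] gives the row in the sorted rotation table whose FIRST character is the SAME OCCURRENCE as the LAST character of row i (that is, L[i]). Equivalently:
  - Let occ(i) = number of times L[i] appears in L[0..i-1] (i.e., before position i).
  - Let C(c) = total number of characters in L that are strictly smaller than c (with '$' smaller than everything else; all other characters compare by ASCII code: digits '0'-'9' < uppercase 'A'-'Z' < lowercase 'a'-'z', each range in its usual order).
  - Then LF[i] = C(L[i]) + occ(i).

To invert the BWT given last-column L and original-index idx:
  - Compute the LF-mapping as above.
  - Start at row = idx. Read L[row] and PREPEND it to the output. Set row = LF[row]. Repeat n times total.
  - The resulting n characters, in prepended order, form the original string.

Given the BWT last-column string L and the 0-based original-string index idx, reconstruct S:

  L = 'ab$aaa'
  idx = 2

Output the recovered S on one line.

LF mapping: 1 5 0 2 3 4
Walk LF starting at row 2, prepending L[row]:
  step 1: row=2, L[2]='$', prepend. Next row=LF[2]=0
  step 2: row=0, L[0]='a', prepend. Next row=LF[0]=1
  step 3: row=1, L[1]='b', prepend. Next row=LF[1]=5
  step 4: row=5, L[5]='a', prepend. Next row=LF[5]=4
  step 5: row=4, L[4]='a', prepend. Next row=LF[4]=3
  step 6: row=3, L[3]='a', prepend. Next row=LF[3]=2
Reversed output: aaaba$

Answer: aaaba$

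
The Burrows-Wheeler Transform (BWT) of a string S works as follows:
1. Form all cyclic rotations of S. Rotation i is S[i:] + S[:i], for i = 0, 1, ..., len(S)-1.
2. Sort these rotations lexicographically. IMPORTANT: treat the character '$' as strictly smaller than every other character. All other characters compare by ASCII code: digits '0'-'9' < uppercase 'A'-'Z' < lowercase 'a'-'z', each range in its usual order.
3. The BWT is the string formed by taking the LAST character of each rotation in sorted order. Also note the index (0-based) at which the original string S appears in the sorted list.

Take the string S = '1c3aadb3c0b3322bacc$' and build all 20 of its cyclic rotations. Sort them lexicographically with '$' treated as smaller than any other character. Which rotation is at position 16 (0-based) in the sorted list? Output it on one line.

Answer: c0b3322bacc$1c3aadb3

Derivation:
All 20 rotations (rotation i = S[i:]+S[:i]):
  rot[0] = 1c3aadb3c0b3322bacc$
  rot[1] = c3aadb3c0b3322bacc$1
  rot[2] = 3aadb3c0b3322bacc$1c
  rot[3] = aadb3c0b3322bacc$1c3
  rot[4] = adb3c0b3322bacc$1c3a
  rot[5] = db3c0b3322bacc$1c3aa
  rot[6] = b3c0b3322bacc$1c3aad
  rot[7] = 3c0b3322bacc$1c3aadb
  rot[8] = c0b3322bacc$1c3aadb3
  rot[9] = 0b3322bacc$1c3aadb3c
  rot[10] = b3322bacc$1c3aadb3c0
  rot[11] = 3322bacc$1c3aadb3c0b
  rot[12] = 322bacc$1c3aadb3c0b3
  rot[13] = 22bacc$1c3aadb3c0b33
  rot[14] = 2bacc$1c3aadb3c0b332
  rot[15] = bacc$1c3aadb3c0b3322
  rot[16] = acc$1c3aadb3c0b3322b
  rot[17] = cc$1c3aadb3c0b3322ba
  rot[18] = c$1c3aadb3c0b3322bac
  rot[19] = $1c3aadb3c0b3322bacc
Sorted (with $ < everything):
  sorted[0] = $1c3aadb3c0b3322bacc
  sorted[1] = 0b3322bacc$1c3aadb3c
  sorted[2] = 1c3aadb3c0b3322bacc$
  sorted[3] = 22bacc$1c3aadb3c0b33
  sorted[4] = 2bacc$1c3aadb3c0b332
  sorted[5] = 322bacc$1c3aadb3c0b3
  sorted[6] = 3322bacc$1c3aadb3c0b
  sorted[7] = 3aadb3c0b3322bacc$1c
  sorted[8] = 3c0b3322bacc$1c3aadb
  sorted[9] = aadb3c0b3322bacc$1c3
  sorted[10] = acc$1c3aadb3c0b3322b
  sorted[11] = adb3c0b3322bacc$1c3a
  sorted[12] = b3322bacc$1c3aadb3c0
  sorted[13] = b3c0b3322bacc$1c3aad
  sorted[14] = bacc$1c3aadb3c0b3322
  sorted[15] = c$1c3aadb3c0b3322bac
  sorted[16] = c0b3322bacc$1c3aadb3
  sorted[17] = c3aadb3c0b3322bacc$1
  sorted[18] = cc$1c3aadb3c0b3322ba
  sorted[19] = db3c0b3322bacc$1c3aa
sorted[16] = c0b3322bacc$1c3aadb3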